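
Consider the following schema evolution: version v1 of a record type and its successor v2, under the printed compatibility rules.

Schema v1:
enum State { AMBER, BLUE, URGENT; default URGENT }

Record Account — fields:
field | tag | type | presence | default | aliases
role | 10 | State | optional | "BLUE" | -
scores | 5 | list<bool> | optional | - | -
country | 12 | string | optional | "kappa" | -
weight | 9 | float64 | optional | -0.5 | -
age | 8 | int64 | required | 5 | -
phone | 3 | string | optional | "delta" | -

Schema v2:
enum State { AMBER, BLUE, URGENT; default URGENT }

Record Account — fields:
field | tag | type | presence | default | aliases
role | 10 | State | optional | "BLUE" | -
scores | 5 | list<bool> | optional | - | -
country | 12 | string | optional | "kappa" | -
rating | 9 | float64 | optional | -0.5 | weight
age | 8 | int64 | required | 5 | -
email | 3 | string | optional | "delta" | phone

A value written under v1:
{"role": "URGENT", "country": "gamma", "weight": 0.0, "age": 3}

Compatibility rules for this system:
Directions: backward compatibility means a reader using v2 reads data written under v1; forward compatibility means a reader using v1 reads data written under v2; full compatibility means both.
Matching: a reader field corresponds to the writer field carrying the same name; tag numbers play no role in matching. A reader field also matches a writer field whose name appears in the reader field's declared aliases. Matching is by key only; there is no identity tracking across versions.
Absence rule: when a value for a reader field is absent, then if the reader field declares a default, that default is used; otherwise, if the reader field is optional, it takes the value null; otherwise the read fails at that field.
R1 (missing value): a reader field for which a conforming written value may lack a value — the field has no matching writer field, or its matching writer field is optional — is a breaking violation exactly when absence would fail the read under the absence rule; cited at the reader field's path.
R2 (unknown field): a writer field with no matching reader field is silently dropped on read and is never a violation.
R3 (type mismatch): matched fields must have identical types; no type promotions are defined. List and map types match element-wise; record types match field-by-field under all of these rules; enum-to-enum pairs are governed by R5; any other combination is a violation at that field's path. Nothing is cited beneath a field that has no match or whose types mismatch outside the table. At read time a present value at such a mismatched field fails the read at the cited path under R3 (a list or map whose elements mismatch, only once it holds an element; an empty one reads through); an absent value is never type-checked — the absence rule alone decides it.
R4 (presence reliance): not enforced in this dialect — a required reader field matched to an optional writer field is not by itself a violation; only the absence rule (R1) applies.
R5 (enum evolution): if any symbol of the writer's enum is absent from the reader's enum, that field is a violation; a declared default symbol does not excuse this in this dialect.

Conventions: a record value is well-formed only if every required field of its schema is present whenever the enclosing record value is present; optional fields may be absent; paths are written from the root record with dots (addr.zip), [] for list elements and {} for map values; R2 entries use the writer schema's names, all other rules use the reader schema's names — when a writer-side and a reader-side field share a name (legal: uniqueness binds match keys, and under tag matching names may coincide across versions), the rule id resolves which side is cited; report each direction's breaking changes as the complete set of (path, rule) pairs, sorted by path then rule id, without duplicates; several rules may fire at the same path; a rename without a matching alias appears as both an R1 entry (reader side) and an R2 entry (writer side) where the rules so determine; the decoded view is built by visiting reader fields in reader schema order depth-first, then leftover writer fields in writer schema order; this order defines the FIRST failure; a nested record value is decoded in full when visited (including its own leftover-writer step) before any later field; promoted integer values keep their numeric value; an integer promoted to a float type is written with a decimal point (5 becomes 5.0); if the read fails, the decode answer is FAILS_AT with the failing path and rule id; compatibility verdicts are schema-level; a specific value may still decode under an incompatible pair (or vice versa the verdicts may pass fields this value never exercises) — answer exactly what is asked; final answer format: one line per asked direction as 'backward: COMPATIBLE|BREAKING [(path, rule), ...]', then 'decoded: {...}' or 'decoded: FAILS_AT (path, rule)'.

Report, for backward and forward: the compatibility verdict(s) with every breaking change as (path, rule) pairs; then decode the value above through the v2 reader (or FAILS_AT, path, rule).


arrows below run writer -> reader for Account
backward analysis of Account with v2 as reader and v1 as writer:
  role <- role (State -> State, writer optional)
  scores <- scores (list<bool> -> list<bool>, writer optional)
  country <- country (string -> string, writer optional)
  rating <- weight (float64 -> float64, writer optional)
  age <- age (int64 -> int64, writer required)
  email <- phone (string -> string, writer optional)
  => backward verdict for Account: COMPATIBLE, no violations
forward analysis of Account with v1 as reader and v2 as writer:
  role <- role (State -> State, writer optional)
  scores <- scores (list<bool> -> list<bool>, writer optional)
  country <- country (string -> string, writer optional)
  weight has no writer counterpart
  age <- age (int64 -> int64, writer required)
  phone has no writer counterpart
  writer field rating has no reader counterpart
  writer field email has no reader counterpart
  => forward verdict for Account: COMPATIBLE, no violations
migrating the Account value to v2:
  role := "URGENT"
  scores := null (absent, optional -> null)
  country := "gamma"
  rating := 0.0 (from writer weight)
  age := 3
  email := "delta" (absent -> default)
  => decoded: {"role": "URGENT", "scores": null, "country": "gamma", "rating": 0.0, "age": 3, "email": "delta"}

backward: COMPATIBLE []; forward: COMPATIBLE []; decoded: {"role": "URGENT", "scores": null, "country": "gamma", "rating": 0.0, "age": 3, "email": "delta"}


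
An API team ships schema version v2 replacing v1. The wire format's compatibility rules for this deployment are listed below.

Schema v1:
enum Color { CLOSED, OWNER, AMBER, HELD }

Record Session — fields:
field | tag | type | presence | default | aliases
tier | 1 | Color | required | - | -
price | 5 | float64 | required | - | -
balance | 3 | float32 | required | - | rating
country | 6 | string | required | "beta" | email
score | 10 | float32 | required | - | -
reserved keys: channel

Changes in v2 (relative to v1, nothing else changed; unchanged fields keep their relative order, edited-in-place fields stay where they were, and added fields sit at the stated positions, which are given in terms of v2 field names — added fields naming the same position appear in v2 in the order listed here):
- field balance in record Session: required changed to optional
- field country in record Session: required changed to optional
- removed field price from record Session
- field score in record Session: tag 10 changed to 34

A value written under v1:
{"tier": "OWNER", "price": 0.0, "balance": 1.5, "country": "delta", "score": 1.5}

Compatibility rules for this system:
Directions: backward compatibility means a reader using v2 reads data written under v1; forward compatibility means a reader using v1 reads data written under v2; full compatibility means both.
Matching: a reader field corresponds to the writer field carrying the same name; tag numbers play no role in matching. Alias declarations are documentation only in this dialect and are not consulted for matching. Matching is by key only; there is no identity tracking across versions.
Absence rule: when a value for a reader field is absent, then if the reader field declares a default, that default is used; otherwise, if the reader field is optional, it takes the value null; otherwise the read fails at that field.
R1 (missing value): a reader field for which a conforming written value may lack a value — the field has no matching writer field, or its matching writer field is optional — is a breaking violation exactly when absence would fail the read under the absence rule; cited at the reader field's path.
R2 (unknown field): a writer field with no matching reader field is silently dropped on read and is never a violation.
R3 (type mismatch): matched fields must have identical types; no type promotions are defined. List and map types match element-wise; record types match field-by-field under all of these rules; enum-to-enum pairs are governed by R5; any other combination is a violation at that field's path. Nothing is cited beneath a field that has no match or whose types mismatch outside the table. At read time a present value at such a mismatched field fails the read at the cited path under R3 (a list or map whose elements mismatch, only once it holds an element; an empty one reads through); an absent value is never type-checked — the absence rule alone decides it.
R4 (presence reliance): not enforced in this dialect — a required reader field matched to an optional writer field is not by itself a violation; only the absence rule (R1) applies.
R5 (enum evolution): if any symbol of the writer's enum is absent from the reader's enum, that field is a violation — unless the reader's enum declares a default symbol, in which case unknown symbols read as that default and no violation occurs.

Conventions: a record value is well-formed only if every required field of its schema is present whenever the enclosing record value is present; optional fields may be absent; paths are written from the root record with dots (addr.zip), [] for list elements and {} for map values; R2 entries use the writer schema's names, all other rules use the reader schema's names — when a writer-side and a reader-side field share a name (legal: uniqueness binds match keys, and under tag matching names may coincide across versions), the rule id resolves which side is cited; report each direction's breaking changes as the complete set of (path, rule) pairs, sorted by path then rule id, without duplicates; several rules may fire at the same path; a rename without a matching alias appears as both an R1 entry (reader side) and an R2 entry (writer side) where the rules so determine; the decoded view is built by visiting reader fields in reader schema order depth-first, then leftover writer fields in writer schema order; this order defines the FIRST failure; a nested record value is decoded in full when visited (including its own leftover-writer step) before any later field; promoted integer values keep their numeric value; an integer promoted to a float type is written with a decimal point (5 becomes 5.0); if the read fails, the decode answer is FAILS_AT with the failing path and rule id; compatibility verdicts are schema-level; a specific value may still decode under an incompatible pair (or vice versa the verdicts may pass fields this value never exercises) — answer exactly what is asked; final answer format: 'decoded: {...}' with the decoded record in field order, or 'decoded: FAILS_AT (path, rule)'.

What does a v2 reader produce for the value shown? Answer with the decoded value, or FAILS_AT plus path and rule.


decoded: {"tier": "OWNER", "balance": 1.5, "country": "delta", "score": 1.5}

arrows below run writer -> reader for Session
decode (reader v2):
  tier := "OWNER"
  balance := 1.5
  country := "delta"
  score := 1.5
  writer price: no reader field; dropped
  => decoded: {"tier": "OWNER", "balance": 1.5, "country": "delta", "score": 1.5}
the other Session changes do not affect what is asked:
  field balance in record Session: required changed to optional -> affects the rule determinations only; this particular Session value decodes identically
  field country in record Session: required changed to optional -> inert under this dialect — no rule fires on Session and the result does not move
  field score in record Session: tag 10 changed to 34 -> inert under this dialect — no rule fires on Session and the result does not move


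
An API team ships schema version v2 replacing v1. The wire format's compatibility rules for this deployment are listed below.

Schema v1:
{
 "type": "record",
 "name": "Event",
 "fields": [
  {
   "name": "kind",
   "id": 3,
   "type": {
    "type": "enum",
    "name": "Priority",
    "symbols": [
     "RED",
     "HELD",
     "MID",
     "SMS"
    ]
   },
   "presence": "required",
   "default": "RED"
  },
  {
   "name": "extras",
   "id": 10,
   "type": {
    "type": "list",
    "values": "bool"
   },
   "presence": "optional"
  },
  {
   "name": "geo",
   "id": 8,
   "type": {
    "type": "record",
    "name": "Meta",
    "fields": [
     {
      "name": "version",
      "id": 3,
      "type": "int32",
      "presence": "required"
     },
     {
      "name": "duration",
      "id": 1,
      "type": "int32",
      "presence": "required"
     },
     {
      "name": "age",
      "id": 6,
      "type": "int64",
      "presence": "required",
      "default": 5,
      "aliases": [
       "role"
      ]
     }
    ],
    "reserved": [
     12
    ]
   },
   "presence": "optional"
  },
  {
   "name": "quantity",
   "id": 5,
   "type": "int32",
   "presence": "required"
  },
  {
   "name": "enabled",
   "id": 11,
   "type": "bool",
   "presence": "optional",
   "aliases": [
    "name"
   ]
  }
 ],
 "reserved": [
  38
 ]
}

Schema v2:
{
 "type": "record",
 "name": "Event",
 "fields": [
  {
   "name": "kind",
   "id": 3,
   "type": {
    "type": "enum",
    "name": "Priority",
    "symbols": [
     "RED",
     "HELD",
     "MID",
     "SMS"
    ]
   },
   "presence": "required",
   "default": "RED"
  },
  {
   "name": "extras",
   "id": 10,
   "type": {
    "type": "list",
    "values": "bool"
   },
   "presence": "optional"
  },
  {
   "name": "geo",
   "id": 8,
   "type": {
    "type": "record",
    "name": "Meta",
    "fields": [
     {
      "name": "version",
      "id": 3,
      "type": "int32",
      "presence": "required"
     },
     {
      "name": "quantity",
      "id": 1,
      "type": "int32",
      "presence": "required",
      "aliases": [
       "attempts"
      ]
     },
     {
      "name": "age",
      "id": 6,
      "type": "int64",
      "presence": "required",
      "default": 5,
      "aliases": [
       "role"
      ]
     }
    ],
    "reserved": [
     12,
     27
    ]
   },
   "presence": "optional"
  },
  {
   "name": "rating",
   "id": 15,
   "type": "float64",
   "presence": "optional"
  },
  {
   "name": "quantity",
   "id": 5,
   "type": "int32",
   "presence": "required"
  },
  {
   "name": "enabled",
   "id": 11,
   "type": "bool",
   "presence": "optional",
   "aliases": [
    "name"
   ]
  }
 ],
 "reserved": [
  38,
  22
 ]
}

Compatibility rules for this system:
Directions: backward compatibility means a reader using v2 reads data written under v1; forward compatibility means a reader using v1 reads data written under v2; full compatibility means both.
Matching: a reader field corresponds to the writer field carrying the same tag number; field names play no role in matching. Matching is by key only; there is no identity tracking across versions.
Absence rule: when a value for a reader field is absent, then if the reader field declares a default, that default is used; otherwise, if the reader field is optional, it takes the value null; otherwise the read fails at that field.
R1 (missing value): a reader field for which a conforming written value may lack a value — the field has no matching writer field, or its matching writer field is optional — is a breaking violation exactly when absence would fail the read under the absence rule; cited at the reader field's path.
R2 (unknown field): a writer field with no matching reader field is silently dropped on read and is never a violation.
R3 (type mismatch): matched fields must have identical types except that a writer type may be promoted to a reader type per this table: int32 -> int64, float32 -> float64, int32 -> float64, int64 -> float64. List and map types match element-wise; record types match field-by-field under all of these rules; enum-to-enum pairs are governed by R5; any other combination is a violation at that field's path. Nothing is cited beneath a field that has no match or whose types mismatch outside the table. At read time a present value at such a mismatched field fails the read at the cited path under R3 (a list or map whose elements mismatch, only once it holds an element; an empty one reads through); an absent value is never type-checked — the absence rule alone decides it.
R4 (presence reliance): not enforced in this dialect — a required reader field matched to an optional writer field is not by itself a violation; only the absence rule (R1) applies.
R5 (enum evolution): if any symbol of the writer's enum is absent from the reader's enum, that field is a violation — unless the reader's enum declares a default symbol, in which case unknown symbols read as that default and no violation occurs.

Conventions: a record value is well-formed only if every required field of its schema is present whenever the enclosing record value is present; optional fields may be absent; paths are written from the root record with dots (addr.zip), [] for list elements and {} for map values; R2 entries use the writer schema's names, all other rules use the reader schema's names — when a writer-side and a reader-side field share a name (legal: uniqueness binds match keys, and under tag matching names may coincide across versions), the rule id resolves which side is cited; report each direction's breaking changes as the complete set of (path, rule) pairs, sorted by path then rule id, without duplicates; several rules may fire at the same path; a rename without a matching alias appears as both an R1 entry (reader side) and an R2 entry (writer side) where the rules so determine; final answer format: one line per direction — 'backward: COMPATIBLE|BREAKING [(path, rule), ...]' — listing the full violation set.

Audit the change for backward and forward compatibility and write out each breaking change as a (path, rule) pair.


backward: COMPATIBLE []; forward: COMPATIBLE []

the writer's type comes first in each Event pair
checking backward for Event: reader v2 against writer v1:
  kind: paired with writer kind (Priority -> Priority; writer required)
  extras: paired with writer extras (list<bool> -> list<bool>; writer optional)
  geo: paired with writer geo (Meta -> Meta; writer optional)
  no writer field matches reader rating
  quantity: paired with writer quantity (int32 -> int32; writer required)
  enabled: paired with writer enabled (bool -> bool; writer optional)
  geo.version: paired with writer geo.version (int32 -> int32; writer required)
  geo.quantity: paired with writer geo.duration (int32 -> int32; writer required)
  geo.age: paired with writer geo.age (int64 -> int64; writer required)
  nothing fires on Event: backward is COMPATIBLE
checking forward for Event: reader v1 against writer v2:
  kind: paired with writer kind (Priority -> Priority; writer required)
  extras: paired with writer extras (list<bool> -> list<bool>; writer optional)
  geo: paired with writer geo (Meta -> Meta; writer optional)
  quantity: paired with writer quantity (int32 -> int32; writer required)
  enabled: paired with writer enabled (bool -> bool; writer optional)
  writer field rating has no reader counterpart
  geo.version: paired with writer geo.version (int32 -> int32; writer required)
  geo.duration: paired with writer geo.quantity (int32 -> int32; writer required)
  geo.age: paired with writer geo.age (int64 -> int64; writer required)
  nothing fires on Event: forward is COMPATIBLE


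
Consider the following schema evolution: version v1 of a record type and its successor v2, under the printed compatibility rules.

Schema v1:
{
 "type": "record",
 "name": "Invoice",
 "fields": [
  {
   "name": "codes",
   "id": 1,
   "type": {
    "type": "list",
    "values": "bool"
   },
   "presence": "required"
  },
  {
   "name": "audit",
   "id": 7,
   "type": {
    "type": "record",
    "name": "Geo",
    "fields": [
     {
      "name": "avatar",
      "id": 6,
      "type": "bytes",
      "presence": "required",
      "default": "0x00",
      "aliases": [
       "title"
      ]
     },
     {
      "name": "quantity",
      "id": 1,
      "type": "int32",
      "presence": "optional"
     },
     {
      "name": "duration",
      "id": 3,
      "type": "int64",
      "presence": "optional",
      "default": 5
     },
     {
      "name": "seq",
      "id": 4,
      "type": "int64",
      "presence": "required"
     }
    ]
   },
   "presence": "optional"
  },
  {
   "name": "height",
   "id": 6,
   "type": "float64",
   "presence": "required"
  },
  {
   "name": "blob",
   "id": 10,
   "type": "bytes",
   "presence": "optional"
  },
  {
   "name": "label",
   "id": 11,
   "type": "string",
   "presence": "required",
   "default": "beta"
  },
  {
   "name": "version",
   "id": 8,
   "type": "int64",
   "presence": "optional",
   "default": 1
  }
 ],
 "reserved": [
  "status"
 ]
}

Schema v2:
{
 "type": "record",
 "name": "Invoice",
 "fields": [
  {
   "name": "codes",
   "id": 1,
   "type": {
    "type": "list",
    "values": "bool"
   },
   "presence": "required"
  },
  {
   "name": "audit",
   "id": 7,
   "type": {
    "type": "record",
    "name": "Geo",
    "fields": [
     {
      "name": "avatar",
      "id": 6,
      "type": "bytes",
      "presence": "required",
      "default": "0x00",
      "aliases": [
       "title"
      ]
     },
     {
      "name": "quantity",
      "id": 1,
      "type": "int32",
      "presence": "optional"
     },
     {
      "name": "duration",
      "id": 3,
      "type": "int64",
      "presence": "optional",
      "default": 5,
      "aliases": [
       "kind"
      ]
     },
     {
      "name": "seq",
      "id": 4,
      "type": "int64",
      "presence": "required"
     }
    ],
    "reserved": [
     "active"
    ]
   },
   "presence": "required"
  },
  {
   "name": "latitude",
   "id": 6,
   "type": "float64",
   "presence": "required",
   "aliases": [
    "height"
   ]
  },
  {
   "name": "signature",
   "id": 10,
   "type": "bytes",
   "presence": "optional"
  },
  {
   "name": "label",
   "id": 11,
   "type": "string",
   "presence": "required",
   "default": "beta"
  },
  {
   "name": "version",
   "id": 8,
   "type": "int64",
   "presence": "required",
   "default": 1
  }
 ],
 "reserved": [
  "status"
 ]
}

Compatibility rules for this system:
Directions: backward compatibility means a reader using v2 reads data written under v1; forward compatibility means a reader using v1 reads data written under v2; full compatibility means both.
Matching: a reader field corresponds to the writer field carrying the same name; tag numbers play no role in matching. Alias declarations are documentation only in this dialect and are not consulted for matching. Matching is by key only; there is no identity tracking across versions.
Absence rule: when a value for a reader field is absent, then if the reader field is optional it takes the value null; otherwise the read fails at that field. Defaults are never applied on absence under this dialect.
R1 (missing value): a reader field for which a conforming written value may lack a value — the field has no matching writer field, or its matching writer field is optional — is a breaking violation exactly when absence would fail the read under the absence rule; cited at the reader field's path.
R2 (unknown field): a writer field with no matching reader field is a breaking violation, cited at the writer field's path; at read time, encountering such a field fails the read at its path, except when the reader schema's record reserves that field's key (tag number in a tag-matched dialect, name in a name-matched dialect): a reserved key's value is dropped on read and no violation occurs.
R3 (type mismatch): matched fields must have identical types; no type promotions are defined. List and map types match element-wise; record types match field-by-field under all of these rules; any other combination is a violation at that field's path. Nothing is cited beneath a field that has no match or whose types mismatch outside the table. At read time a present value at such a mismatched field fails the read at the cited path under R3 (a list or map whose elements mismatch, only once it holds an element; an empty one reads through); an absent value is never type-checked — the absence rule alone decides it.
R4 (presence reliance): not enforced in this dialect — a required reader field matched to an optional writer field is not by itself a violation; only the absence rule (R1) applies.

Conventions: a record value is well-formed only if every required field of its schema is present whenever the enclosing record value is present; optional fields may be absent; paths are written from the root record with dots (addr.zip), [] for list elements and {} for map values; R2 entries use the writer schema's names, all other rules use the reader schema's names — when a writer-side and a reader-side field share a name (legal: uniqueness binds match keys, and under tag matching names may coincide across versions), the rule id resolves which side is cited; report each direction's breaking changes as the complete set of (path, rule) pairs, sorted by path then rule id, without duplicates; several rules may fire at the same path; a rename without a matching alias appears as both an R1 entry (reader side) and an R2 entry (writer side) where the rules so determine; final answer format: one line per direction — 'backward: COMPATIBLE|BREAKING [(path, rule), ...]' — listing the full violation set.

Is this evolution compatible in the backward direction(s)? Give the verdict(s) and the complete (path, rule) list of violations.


arrows below run writer -> reader for Invoice
backward analysis of Invoice with v2 as reader and v1 as writer:
  codes <- codes (list<bool> -> list<bool>, writer required)
  audit <- audit (Geo -> Geo, writer optional)
  no writer field matches reader latitude
  no writer field matches reader signature
  label <- label (string -> string, writer required)
  version <- version (int64 -> int64, writer optional)
  height (writer side), unknown to reader
  blob (writer side), unknown to reader
  audit.avatar <- audit.avatar (bytes -> bytes, writer required)
  audit.quantity <- audit.quantity (int32 -> int32, writer optional)
  audit.duration <- audit.duration (int64 -> int64, writer optional)
  audit.seq <- audit.seq (int64 -> int64, writer required)
  rule R1 violated at audit
  rule R2 violated at blob
  rule R2 violated at height
  rule R1 violated at latitude
  rule R1 violated at version
  => backward verdict for Invoice: BREAKING, 5 violation(s)

backward: BREAKING [(audit, R1), (blob, R2), (height, R2), (latitude, R1), (version, R1)]


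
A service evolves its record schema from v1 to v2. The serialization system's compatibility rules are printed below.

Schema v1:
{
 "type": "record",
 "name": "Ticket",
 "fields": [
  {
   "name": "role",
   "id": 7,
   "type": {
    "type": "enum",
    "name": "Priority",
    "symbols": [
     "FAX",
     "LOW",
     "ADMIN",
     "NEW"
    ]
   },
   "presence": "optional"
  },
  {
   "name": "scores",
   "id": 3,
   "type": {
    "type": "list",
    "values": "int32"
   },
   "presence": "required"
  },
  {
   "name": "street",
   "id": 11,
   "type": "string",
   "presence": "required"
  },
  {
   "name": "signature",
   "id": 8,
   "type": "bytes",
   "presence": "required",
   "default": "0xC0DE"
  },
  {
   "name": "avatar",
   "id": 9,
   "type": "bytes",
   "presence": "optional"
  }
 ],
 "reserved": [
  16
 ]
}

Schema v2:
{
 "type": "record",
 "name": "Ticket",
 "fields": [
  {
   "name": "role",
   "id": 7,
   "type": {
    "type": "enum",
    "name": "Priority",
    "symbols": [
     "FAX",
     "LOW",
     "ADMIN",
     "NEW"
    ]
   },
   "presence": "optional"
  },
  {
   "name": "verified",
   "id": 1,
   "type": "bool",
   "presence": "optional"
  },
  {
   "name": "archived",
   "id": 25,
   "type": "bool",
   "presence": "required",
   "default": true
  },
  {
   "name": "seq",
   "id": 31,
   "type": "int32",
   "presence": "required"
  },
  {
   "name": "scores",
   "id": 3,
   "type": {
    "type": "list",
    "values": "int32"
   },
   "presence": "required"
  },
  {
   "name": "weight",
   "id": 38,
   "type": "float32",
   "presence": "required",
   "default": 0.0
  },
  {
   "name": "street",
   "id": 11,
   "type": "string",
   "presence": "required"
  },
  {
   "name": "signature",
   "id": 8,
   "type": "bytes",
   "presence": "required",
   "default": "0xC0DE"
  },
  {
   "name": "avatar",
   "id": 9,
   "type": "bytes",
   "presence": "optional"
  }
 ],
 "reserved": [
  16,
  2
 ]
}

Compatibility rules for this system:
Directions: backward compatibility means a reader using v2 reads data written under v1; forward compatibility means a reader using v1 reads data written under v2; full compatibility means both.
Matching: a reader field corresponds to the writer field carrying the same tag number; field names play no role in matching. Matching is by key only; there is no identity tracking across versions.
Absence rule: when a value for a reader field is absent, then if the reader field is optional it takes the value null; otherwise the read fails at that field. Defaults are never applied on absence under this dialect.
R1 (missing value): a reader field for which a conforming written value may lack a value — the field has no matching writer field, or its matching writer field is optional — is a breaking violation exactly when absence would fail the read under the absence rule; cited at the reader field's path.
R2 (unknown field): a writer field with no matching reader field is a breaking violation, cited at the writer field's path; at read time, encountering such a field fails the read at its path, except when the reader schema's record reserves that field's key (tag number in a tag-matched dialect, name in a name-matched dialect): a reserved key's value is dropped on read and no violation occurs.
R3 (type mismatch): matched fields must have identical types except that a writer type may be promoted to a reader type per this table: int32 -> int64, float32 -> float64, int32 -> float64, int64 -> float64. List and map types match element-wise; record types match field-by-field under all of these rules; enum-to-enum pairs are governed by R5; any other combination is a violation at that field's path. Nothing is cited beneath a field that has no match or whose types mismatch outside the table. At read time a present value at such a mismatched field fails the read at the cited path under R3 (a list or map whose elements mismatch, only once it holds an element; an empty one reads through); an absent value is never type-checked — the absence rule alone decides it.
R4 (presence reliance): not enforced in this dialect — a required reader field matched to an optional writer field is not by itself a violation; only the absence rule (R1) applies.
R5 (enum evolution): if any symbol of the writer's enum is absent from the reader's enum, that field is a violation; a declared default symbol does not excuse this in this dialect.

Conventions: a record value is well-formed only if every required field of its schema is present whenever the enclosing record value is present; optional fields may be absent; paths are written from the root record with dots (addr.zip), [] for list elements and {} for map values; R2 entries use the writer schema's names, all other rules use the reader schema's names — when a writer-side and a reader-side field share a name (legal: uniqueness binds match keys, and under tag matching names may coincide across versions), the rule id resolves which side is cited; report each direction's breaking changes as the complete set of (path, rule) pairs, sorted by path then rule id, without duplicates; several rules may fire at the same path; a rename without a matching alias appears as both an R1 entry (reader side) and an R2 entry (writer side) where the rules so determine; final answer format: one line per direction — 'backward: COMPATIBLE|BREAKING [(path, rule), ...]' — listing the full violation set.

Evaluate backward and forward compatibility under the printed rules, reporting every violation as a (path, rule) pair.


the writer's type comes first in each Ticket pair
backward analysis of Ticket with v2 as reader and v1 as writer:
  role: paired with writer role (Priority -> Priority; writer optional)
  verified has no writer counterpart
  archived has no writer counterpart
  seq has no writer counterpart
  scores: paired with writer scores (list<int32> -> list<int32>; writer required)
  weight has no writer counterpart
  street: paired with writer street (string -> string; writer required)
  signature: paired with writer signature (bytes -> bytes; writer required)
  avatar: paired with writer avatar (bytes -> bytes; writer optional)
  rule R1 violated at archived
  rule R1 violated at seq
  rule R1 violated at weight
  backward on Ticket therefore BREAKING (3)
forward analysis of Ticket with v1 as reader and v2 as writer:
  role: paired with writer role (Priority -> Priority; writer optional)
  scores: paired with writer scores (list<int32> -> list<int32>; writer required)
  street: paired with writer street (string -> string; writer required)
  signature: paired with writer signature (bytes -> bytes; writer required)
  avatar: paired with writer avatar (bytes -> bytes; writer optional)
  leftover writer field: verified
  leftover writer field: archived
  leftover writer field: seq
  leftover writer field: weight
  rule R2 violated at archived
  rule R2 violated at seq
  rule R2 violated at verified
  rule R2 violated at weight
  forward on Ticket therefore BREAKING (4)

backward: BREAKING [(archived, R1), (seq, R1), (weight, R1)]; forward: BREAKING [(archived, R2), (seq, R2), (verified, R2), (weight, R2)]


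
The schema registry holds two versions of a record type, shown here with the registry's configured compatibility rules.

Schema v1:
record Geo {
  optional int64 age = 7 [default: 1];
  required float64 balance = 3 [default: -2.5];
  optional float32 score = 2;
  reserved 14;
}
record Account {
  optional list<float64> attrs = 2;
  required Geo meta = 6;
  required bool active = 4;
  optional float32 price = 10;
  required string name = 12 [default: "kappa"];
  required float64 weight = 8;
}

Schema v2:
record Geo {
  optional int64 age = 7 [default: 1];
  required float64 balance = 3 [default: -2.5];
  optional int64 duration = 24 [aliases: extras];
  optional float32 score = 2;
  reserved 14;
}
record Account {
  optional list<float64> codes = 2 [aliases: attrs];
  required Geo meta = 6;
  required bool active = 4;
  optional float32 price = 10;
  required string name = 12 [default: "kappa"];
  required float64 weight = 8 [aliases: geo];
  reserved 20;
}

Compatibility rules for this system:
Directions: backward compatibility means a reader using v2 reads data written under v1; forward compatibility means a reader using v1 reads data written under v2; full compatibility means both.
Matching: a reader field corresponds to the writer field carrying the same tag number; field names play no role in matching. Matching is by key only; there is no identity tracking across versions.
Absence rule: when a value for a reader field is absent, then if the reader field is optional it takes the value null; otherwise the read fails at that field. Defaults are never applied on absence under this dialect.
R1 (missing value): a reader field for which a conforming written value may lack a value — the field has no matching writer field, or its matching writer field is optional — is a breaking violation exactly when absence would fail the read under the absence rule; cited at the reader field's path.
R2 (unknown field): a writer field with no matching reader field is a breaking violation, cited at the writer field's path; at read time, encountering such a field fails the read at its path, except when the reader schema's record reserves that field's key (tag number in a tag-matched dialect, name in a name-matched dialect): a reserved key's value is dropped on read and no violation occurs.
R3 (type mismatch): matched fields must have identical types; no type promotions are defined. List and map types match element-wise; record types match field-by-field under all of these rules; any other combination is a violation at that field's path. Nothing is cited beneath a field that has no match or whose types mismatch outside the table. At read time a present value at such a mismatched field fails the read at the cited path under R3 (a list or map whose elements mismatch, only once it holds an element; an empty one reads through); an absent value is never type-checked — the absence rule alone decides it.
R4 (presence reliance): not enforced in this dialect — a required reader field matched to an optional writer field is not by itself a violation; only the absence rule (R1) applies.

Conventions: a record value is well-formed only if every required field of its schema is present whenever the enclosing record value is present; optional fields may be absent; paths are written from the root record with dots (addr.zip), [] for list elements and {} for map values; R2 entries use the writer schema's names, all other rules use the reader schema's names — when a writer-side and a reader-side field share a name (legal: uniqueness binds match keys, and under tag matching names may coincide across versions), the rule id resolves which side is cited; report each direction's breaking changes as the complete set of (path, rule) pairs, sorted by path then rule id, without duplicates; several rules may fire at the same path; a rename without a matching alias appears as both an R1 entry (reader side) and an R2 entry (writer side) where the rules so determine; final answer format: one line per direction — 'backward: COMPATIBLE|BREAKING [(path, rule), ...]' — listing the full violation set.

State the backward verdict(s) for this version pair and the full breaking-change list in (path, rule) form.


backward: COMPATIBLE []

arrows below run writer -> reader for Account
backward analysis of Account with v2 as reader and v1 as writer:
  codes <- attrs (list<float64> -> list<float64>, writer optional)
  meta <- meta (Geo -> Geo, writer required)
  active <- active (bool -> bool, writer required)
  price <- price (float32 -> float32, writer optional)
  name <- name (string -> string, writer required)
  weight <- weight (float64 -> float64, writer required)
  meta.age <- meta.age (int64 -> int64, writer optional)
  meta.balance <- meta.balance (float64 -> float64, writer required)
  meta.duration: no writer match
  meta.score <- meta.score (float32 -> float32, writer optional)
  => no violations; backward on Account: COMPATIBLE
checking off the Account differences that do not matter here:
  added field duration to record Geo: optional int64, tag 24 (in v2 it sits immediately before score) -> fires only in the forward direction of Account, which is not asked here
  renamed field attrs to codes in record Account (alias attrs declared on the renamed field) -> triggers nothing under Account's printed rules — same verdict


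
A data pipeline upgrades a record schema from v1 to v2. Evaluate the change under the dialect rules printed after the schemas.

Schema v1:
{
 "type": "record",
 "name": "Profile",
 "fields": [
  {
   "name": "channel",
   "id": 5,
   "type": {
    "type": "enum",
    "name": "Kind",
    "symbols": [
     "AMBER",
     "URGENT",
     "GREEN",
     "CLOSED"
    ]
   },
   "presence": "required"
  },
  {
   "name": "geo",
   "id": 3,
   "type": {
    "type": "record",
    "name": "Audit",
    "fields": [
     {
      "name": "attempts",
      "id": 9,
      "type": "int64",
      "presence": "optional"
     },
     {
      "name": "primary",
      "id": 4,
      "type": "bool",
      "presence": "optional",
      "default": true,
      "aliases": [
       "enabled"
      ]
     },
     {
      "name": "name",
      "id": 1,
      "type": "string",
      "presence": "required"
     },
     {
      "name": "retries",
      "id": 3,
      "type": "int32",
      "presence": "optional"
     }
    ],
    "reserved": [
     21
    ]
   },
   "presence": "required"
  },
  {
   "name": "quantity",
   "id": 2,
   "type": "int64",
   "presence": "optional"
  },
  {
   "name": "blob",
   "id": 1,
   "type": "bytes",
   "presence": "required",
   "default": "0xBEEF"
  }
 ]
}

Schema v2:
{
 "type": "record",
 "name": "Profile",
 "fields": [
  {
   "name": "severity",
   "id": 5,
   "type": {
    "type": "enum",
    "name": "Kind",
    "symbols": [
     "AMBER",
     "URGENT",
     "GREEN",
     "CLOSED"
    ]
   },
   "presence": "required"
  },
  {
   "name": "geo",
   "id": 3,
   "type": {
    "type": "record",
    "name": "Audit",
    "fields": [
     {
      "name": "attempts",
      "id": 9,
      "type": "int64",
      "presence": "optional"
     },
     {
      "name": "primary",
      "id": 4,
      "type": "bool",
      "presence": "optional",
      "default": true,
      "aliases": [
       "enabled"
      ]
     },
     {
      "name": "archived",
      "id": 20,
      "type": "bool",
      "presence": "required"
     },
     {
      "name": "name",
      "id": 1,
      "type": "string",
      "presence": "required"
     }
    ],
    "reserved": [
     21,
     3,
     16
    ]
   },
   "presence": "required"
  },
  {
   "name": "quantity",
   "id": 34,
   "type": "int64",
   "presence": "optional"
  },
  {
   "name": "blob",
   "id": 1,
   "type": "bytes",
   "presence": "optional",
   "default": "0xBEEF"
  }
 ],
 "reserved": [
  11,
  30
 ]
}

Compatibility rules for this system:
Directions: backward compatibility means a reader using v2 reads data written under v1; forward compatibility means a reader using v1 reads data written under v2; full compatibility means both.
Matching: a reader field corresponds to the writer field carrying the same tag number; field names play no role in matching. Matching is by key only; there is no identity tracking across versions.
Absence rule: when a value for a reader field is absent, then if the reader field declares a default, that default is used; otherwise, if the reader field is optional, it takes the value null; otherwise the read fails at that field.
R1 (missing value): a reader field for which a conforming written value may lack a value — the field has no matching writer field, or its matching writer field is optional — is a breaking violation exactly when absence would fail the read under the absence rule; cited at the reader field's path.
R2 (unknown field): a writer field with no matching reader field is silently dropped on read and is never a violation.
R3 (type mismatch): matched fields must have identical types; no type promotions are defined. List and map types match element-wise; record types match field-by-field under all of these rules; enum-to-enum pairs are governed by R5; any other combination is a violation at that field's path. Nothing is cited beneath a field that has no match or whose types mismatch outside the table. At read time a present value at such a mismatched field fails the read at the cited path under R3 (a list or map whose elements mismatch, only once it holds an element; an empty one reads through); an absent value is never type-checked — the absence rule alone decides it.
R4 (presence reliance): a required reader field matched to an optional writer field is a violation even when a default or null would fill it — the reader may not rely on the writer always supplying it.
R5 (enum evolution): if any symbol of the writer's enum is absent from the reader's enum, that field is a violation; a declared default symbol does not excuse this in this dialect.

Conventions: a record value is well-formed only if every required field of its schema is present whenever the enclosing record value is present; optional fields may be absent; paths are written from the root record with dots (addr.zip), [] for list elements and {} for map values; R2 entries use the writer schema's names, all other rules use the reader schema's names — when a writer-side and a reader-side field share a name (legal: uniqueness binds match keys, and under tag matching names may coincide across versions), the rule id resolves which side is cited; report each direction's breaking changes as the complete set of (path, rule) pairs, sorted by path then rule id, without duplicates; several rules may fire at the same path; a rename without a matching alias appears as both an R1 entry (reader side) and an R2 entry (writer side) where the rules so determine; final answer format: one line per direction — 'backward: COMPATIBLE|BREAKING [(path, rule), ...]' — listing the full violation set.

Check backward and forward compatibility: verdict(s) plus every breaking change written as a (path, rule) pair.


in Profile below, arrows point writer -> reader
backward for Profile (reader v2, writer v1):
  Kind -> Kind, writer required: severity aligns to channel
  Audit -> Audit, writer required: geo aligns to geo
  no writer field matches reader quantity
  bytes -> bytes, writer required: blob aligns to blob
  quantity (writer side), unknown to reader
  int64 -> int64, writer optional: geo.attempts aligns to geo.attempts
  bool -> bool, writer optional: geo.primary aligns to geo.primary
  no writer field matches reader geo.archived
  string -> string, writer required: geo.name aligns to geo.name
  geo.retries (writer side), unknown to reader
  rule R1 violated at geo.archived
  => backward verdict for Profile: BREAKING, 1 violation(s)
forward for Profile (reader v1, writer v2):
  Kind -> Kind, writer required: channel aligns to severity
  Audit -> Audit, writer required: geo aligns to geo
  no writer field matches reader quantity
  bytes -> bytes, writer optional: blob aligns to blob
  quantity (writer side), unknown to reader
  int64 -> int64, writer optional: geo.attempts aligns to geo.attempts
  bool -> bool, writer optional: geo.primary aligns to geo.primary
  string -> string, writer required: geo.name aligns to geo.name
  no writer field matches reader geo.retries
  geo.archived (writer side), unknown to reader
  rule R4 violated at blob
  => forward verdict for Profile: BREAKING, 1 violation(s)

backward: BREAKING [(geo.archived, R1)]; forward: BREAKING [(blob, R4)]
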